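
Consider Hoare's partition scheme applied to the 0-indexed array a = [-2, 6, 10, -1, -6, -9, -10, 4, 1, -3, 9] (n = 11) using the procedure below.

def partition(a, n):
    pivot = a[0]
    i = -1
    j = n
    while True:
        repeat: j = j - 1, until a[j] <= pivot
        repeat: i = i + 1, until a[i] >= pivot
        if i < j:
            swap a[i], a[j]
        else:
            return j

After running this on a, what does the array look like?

pivot=-2
j stops at 9 (-3), i stops at 0 (-2); swap ⇒ [-3, 6, 10, -1, -6, -9, -10, 4, 1, -2, 9]
j stops at 6 (-10), i stops at 1 (6); swap ⇒ [-3, -10, 10, -1, -6, -9, 6, 4, 1, -2, 9]
j stops at 5 (-9), i stops at 2 (10); swap ⇒ [-3, -10, -9, -1, -6, 10, 6, 4, 1, -2, 9]
j stops at 4 (-6), i stops at 3 (-1); swap ⇒ [-3, -10, -9, -6, -1, 10, 6, 4, 1, -2, 9]
j stops at 3, i stops at 4; i≥j ⇒ return 3. a=[-3, -10, -9, -6, -1, 10, 6, 4, 1, -2, 9]

[-3, -10, -9, -6, -1, 10, 6, 4, 1, -2, 9]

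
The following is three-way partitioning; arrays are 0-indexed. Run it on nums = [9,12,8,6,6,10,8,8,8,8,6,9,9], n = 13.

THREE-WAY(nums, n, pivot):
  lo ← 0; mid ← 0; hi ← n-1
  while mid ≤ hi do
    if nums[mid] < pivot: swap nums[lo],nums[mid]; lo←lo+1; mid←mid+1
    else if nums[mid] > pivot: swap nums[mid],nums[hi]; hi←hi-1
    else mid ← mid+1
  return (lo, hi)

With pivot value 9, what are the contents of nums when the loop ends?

pivot = 9; lo=0, mid=0, hi=12
nums[mid]=9=9: mid=1
nums[mid]=12>9: swap nums[1],nums[12]; hi=11 → [9,9,8,6,6,10,8,8,8,8,6,9,12]
nums[mid]=9=9: mid=2
nums[mid]=8<9: swap nums[0],nums[2]; lo=1,mid=3 → [8,9,9,6,6,10,8,8,8,8,6,9,12]
nums[mid]=6<9: swap nums[1],nums[3]; lo=2,mid=4 → [8,6,9,9,6,10,8,8,8,8,6,9,12]
nums[mid]=6<9: swap nums[2],nums[4]; lo=3,mid=5 → [8,6,6,9,9,10,8,8,8,8,6,9,12]
nums[mid]=10>9: swap nums[5],nums[11]; hi=10 → [8,6,6,9,9,9,8,8,8,8,6,10,12]
nums[mid]=9=9: mid=6
nums[mid]=8<9: swap nums[3],nums[6]; lo=4,mid=7 → [8,6,6,8,9,9,9,8,8,8,6,10,12]
nums[mid]=8<9: swap nums[4],nums[7]; lo=5,mid=8 → [8,6,6,8,8,9,9,9,8,8,6,10,12]
nums[mid]=8<9: swap nums[5],nums[8]; lo=6,mid=9 → [8,6,6,8,8,8,9,9,9,8,6,10,12]
nums[mid]=8<9: swap nums[6],nums[9]; lo=7,mid=10 → [8,6,6,8,8,8,8,9,9,9,6,10,12]
nums[mid]=6<9: swap nums[7],nums[10]; lo=8,mid=11 → [8,6,6,8,8,8,8,6,9,9,9,10,12]
end: lo=8, hi=10; nums = [8,6,6,8,8,8,8,6,9,9,9,10,12]

[8,6,6,8,8,8,8,6,9,9,9,10,12]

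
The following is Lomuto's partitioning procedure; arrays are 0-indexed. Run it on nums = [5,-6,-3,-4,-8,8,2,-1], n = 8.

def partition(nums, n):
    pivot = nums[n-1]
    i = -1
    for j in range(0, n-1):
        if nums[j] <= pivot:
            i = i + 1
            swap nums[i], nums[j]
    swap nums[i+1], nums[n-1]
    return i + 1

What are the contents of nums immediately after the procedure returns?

pivot=-1, i=-1
j=0: 5>-1, skip
j=1: -6≤-1, i=0, swap(0,1) ⇒ [-6,5,-3,-4,-8,8,2,-1]
j=2: -3≤-1, i=1, swap(1,2) ⇒ [-6,-3,5,-4,-8,8,2,-1]
j=3: -4≤-1, i=2, swap(2,3) ⇒ [-6,-3,-4,5,-8,8,2,-1]
j=4: -8≤-1, i=3, swap(3,4) ⇒ [-6,-3,-4,-8,5,8,2,-1]
j=5: 8>-1, skip
j=6: 2>-1, skip
swap(4,7) ⇒ [-6,-3,-4,-8,-1,8,2,5]; return 4

[-6,-3,-4,-8,-1,8,2,5]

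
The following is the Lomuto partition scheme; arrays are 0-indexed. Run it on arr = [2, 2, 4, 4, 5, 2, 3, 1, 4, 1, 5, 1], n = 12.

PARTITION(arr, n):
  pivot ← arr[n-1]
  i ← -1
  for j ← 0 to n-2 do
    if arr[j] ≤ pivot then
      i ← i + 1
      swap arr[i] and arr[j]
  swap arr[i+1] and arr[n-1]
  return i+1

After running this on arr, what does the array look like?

[1, 1, 1, 4, 5, 2, 3, 2, 4, 2, 5, 4]

pivot = arr[11] = 1; i = -1
j=0: arr[0]=2 > 1 → no swap
j=1: arr[1]=2 > 1 → no swap
j=2: arr[2]=4 > 1 → no swap
j=3: arr[3]=4 > 1 → no swap
j=4: arr[4]=5 > 1 → no swap
j=5: arr[5]=2 > 1 → no swap
j=6: arr[6]=3 > 1 → no swap
j=7: arr[7]=1 ≤ 1 → i=0, swap arr[0],arr[7] → [1, 2, 4, 4, 5, 2, 3, 2, 4, 1, 5, 1]
j=8: arr[8]=4 > 1 → no swap
j=9: arr[9]=1 ≤ 1 → i=1, swap arr[1],arr[9] → [1, 1, 4, 4, 5, 2, 3, 2, 4, 2, 5, 1]
j=10: arr[10]=5 > 1 → no swap
final swap arr[2],arr[11] → [1, 1, 1, 4, 5, 2, 3, 2, 4, 2, 5, 4]; return 2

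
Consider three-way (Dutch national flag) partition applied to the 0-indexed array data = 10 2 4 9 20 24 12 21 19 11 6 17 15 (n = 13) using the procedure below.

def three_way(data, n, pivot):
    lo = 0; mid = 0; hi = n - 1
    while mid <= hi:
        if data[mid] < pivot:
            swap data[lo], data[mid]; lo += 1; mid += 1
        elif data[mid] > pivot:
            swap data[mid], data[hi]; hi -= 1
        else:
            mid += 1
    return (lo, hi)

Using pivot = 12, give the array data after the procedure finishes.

lo=0 mid=0 hi=12
10<12: swap(0,0), lo=1 mid=1 ⇒ 10 2 4 9 20 24 12 21 19 11 6 17 15
2<12: swap(1,1), lo=2 mid=2 ⇒ 10 2 4 9 20 24 12 21 19 11 6 17 15
4<12: swap(2,2), lo=3 mid=3 ⇒ 10 2 4 9 20 24 12 21 19 11 6 17 15
9<12: swap(3,3), lo=4 mid=4 ⇒ 10 2 4 9 20 24 12 21 19 11 6 17 15
20>12: swap(4,12), hi=11 ⇒ 10 2 4 9 15 24 12 21 19 11 6 17 20
15>12: swap(4,11), hi=10 ⇒ 10 2 4 9 17 24 12 21 19 11 6 15 20
17>12: swap(4,10), hi=9 ⇒ 10 2 4 9 6 24 12 21 19 11 17 15 20
6<12: swap(4,4), lo=5 mid=5 ⇒ 10 2 4 9 6 24 12 21 19 11 17 15 20
24>12: swap(5,9), hi=8 ⇒ 10 2 4 9 6 11 12 21 19 24 17 15 20
11<12: swap(5,5), lo=6 mid=6 ⇒ 10 2 4 9 6 11 12 21 19 24 17 15 20
12=12: mid=7
21>12: swap(7,8), hi=7 ⇒ 10 2 4 9 6 11 12 19 21 24 17 15 20
19>12: swap(7,7), hi=6 ⇒ 10 2 4 9 6 11 12 19 21 24 17 15 20
done. lo=6 hi=6; data=10 2 4 9 6 11 12 19 21 24 17 15 20

10 2 4 9 6 11 12 19 21 24 17 15 20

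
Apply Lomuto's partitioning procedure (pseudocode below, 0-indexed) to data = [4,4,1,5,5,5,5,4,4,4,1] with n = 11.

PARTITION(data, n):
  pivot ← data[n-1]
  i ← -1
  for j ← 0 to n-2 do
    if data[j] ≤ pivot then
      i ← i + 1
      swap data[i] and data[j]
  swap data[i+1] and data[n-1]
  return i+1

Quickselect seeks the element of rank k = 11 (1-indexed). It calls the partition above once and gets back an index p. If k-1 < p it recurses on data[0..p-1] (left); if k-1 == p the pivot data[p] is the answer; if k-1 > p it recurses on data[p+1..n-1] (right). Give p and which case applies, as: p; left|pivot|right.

1; right

pivot = data[10] = 1; i = -1
j=0: data[0]=4 > 1 → no swap
j=1: data[1]=4 > 1 → no swap
j=2: data[2]=1 ≤ 1 → i=0, swap data[0],data[2] → [1,4,4,5,5,5,5,4,4,4,1]
j=3: data[3]=5 > 1 → no swap
j=4: data[4]=5 > 1 → no swap
j=5: data[5]=5 > 1 → no swap
j=6: data[6]=5 > 1 → no swap
j=7: data[7]=4 > 1 → no swap
j=8: data[8]=4 > 1 → no swap
j=9: data[9]=4 > 1 → no swap
final swap data[1],data[10] → [1,1,4,5,5,5,5,4,4,4,4]; return 1
p = 1; k-1 = 10 > 1 ⇒ right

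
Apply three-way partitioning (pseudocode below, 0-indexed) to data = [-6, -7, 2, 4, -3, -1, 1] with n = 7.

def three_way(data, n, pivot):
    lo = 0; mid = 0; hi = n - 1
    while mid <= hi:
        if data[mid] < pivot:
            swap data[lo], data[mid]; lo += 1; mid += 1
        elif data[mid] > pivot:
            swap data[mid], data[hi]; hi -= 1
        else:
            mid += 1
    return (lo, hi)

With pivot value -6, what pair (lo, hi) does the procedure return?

(1, 1)

lo=0 mid=0 hi=6
-6=-6: mid=1
-7<-6: swap(0,1), lo=1 mid=2 ⇒ [-7, -6, 2, 4, -3, -1, 1]
2>-6: swap(2,6), hi=5 ⇒ [-7, -6, 1, 4, -3, -1, 2]
1>-6: swap(2,5), hi=4 ⇒ [-7, -6, -1, 4, -3, 1, 2]
-1>-6: swap(2,4), hi=3 ⇒ [-7, -6, -3, 4, -1, 1, 2]
-3>-6: swap(2,3), hi=2 ⇒ [-7, -6, 4, -3, -1, 1, 2]
4>-6: swap(2,2), hi=1 ⇒ [-7, -6, 4, -3, -1, 1, 2]
done. lo=1 hi=1; data=[-7, -6, 4, -3, -1, 1, 2]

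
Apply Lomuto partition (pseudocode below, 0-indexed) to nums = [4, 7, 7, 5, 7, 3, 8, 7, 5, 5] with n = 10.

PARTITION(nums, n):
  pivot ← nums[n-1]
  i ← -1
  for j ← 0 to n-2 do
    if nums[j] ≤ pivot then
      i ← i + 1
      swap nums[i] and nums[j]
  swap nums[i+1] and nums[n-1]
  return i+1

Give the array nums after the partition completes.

[4, 5, 3, 5, 5, 7, 8, 7, 7, 7]

pivot = nums[9] = 5; i = -1
j=0: nums[0]=4 ≤ 5 → i=0, swap nums[0],nums[0] (no change) → [4, 7, 7, 5, 7, 3, 8, 7, 5, 5]
j=1: nums[1]=7 > 5 → no swap
j=2: nums[2]=7 > 5 → no swap
j=3: nums[3]=5 ≤ 5 → i=1, swap nums[1],nums[3] → [4, 5, 7, 7, 7, 3, 8, 7, 5, 5]
j=4: nums[4]=7 > 5 → no swap
j=5: nums[5]=3 ≤ 5 → i=2, swap nums[2],nums[5] → [4, 5, 3, 7, 7, 7, 8, 7, 5, 5]
j=6: nums[6]=8 > 5 → no swap
j=7: nums[7]=7 > 5 → no swap
j=8: nums[8]=5 ≤ 5 → i=3, swap nums[3],nums[8] → [4, 5, 3, 5, 7, 7, 8, 7, 7, 5]
final swap nums[4],nums[9] → [4, 5, 3, 5, 5, 7, 8, 7, 7, 7]; return 4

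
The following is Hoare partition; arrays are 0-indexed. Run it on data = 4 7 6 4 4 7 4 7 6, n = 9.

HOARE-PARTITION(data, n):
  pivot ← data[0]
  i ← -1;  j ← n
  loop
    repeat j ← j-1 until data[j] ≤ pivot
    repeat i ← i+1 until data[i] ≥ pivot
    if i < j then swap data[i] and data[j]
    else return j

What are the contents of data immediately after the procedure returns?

4 4 4 6 7 7 4 7 6

pivot=4
j stops at 6 (4), i stops at 0 (4); swap ⇒ 4 7 6 4 4 7 4 7 6
j stops at 4 (4), i stops at 1 (7); swap ⇒ 4 4 6 4 7 7 4 7 6
j stops at 3 (4), i stops at 2 (6); swap ⇒ 4 4 4 6 7 7 4 7 6
j stops at 2, i stops at 3; i≥j ⇒ return 2. data=4 4 4 6 7 7 4 7 6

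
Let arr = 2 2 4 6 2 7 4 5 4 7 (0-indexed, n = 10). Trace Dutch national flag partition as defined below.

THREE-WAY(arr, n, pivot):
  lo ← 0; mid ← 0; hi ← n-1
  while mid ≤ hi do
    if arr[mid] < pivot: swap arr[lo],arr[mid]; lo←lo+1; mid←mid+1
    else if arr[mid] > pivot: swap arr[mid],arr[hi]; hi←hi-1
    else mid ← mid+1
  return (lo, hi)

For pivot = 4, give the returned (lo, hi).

(3, 5)

pivot = 4; lo=0, mid=0, hi=9
arr[mid]=2<4: swap arr[0],arr[0]; lo=1,mid=1 → 2 2 4 6 2 7 4 5 4 7
arr[mid]=2<4: swap arr[1],arr[1]; lo=2,mid=2 → 2 2 4 6 2 7 4 5 4 7
arr[mid]=4=4: mid=3
arr[mid]=6>4: swap arr[3],arr[9]; hi=8 → 2 2 4 7 2 7 4 5 4 6
arr[mid]=7>4: swap arr[3],arr[8]; hi=7 → 2 2 4 4 2 7 4 5 7 6
arr[mid]=4=4: mid=4
arr[mid]=2<4: swap arr[2],arr[4]; lo=3,mid=5 → 2 2 2 4 4 7 4 5 7 6
arr[mid]=7>4: swap arr[5],arr[7]; hi=6 → 2 2 2 4 4 5 4 7 7 6
arr[mid]=5>4: swap arr[5],arr[6]; hi=5 → 2 2 2 4 4 4 5 7 7 6
arr[mid]=4=4: mid=6
end: lo=3, hi=5; arr = 2 2 2 4 4 4 5 7 7 6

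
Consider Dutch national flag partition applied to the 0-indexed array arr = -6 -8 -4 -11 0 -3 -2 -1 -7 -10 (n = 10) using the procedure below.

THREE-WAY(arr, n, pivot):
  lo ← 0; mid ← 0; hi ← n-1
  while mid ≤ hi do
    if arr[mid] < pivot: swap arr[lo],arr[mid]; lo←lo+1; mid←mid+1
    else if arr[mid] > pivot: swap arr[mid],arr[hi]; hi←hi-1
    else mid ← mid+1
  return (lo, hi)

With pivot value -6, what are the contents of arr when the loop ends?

-8 -10 -11 -7 -6 -2 -1 -3 0 -4

lo=0 mid=0 hi=9
-6=-6: mid=1
-8<-6: swap(0,1), lo=1 mid=2 ⇒ -8 -6 -4 -11 0 -3 -2 -1 -7 -10
-4>-6: swap(2,9), hi=8 ⇒ -8 -6 -10 -11 0 -3 -2 -1 -7 -4
-10<-6: swap(1,2), lo=2 mid=3 ⇒ -8 -10 -6 -11 0 -3 -2 -1 -7 -4
-11<-6: swap(2,3), lo=3 mid=4 ⇒ -8 -10 -11 -6 0 -3 -2 -1 -7 -4
0>-6: swap(4,8), hi=7 ⇒ -8 -10 -11 -6 -7 -3 -2 -1 0 -4
-7<-6: swap(3,4), lo=4 mid=5 ⇒ -8 -10 -11 -7 -6 -3 -2 -1 0 -4
-3>-6: swap(5,7), hi=6 ⇒ -8 -10 -11 -7 -6 -1 -2 -3 0 -4
-1>-6: swap(5,6), hi=5 ⇒ -8 -10 -11 -7 -6 -2 -1 -3 0 -4
-2>-6: swap(5,5), hi=4 ⇒ -8 -10 -11 -7 -6 -2 -1 -3 0 -4
done. lo=4 hi=4; arr=-8 -10 -11 -7 -6 -2 -1 -3 0 -4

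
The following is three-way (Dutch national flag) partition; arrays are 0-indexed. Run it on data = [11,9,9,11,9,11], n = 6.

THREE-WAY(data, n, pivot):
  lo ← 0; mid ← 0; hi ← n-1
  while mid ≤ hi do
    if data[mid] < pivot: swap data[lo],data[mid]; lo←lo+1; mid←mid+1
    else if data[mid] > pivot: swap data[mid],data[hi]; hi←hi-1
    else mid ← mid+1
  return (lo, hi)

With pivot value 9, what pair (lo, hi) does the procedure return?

lo=0 mid=0 hi=5
11>9: swap(0,5), hi=4 ⇒ [11,9,9,11,9,11]
11>9: swap(0,4), hi=3 ⇒ [9,9,9,11,11,11]
9=9: mid=1
9=9: mid=2
9=9: mid=3
11>9: swap(3,3), hi=2 ⇒ [9,9,9,11,11,11]
done. lo=0 hi=2; data=[9,9,9,11,11,11]

(0, 2)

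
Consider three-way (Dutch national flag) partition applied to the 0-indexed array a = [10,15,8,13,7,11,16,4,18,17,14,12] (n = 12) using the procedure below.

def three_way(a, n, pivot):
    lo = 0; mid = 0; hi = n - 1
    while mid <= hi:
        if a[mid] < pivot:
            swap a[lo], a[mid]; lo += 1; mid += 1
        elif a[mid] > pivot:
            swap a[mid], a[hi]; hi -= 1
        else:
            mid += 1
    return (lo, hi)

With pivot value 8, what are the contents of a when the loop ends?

[4,7,8,13,11,16,15,18,17,14,12,10]

lo=0 mid=0 hi=11
10>8: swap(0,11), hi=10 ⇒ [12,15,8,13,7,11,16,4,18,17,14,10]
12>8: swap(0,10), hi=9 ⇒ [14,15,8,13,7,11,16,4,18,17,12,10]
14>8: swap(0,9), hi=8 ⇒ [17,15,8,13,7,11,16,4,18,14,12,10]
17>8: swap(0,8), hi=7 ⇒ [18,15,8,13,7,11,16,4,17,14,12,10]
18>8: swap(0,7), hi=6 ⇒ [4,15,8,13,7,11,16,18,17,14,12,10]
4<8: swap(0,0), lo=1 mid=1 ⇒ [4,15,8,13,7,11,16,18,17,14,12,10]
15>8: swap(1,6), hi=5 ⇒ [4,16,8,13,7,11,15,18,17,14,12,10]
16>8: swap(1,5), hi=4 ⇒ [4,11,8,13,7,16,15,18,17,14,12,10]
11>8: swap(1,4), hi=3 ⇒ [4,7,8,13,11,16,15,18,17,14,12,10]
7<8: swap(1,1), lo=2 mid=2 ⇒ [4,7,8,13,11,16,15,18,17,14,12,10]
8=8: mid=3
13>8: swap(3,3), hi=2 ⇒ [4,7,8,13,11,16,15,18,17,14,12,10]
done. lo=2 hi=2; a=[4,7,8,13,11,16,15,18,17,14,12,10]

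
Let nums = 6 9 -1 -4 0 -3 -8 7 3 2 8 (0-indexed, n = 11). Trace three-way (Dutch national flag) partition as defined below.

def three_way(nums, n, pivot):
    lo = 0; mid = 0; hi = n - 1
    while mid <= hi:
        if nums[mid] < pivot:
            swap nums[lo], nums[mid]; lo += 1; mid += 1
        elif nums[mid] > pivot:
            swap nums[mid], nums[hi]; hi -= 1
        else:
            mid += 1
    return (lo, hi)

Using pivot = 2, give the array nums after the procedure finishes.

pivot = 2; lo=0, mid=0, hi=10
nums[mid]=6>2: swap nums[0],nums[10]; hi=9 → 8 9 -1 -4 0 -3 -8 7 3 2 6
nums[mid]=8>2: swap nums[0],nums[9]; hi=8 → 2 9 -1 -4 0 -3 -8 7 3 8 6
nums[mid]=2=2: mid=1
nums[mid]=9>2: swap nums[1],nums[8]; hi=7 → 2 3 -1 -4 0 -3 -8 7 9 8 6
nums[mid]=3>2: swap nums[1],nums[7]; hi=6 → 2 7 -1 -4 0 -3 -8 3 9 8 6
nums[mid]=7>2: swap nums[1],nums[6]; hi=5 → 2 -8 -1 -4 0 -3 7 3 9 8 6
nums[mid]=-8<2: swap nums[0],nums[1]; lo=1,mid=2 → -8 2 -1 -4 0 -3 7 3 9 8 6
nums[mid]=-1<2: swap nums[1],nums[2]; lo=2,mid=3 → -8 -1 2 -4 0 -3 7 3 9 8 6
nums[mid]=-4<2: swap nums[2],nums[3]; lo=3,mid=4 → -8 -1 -4 2 0 -3 7 3 9 8 6
nums[mid]=0<2: swap nums[3],nums[4]; lo=4,mid=5 → -8 -1 -4 0 2 -3 7 3 9 8 6
nums[mid]=-3<2: swap nums[4],nums[5]; lo=5,mid=6 → -8 -1 -4 0 -3 2 7 3 9 8 6
end: lo=5, hi=5; nums = -8 -1 -4 0 -3 2 7 3 9 8 6

-8 -1 -4 0 -3 2 7 3 9 8 6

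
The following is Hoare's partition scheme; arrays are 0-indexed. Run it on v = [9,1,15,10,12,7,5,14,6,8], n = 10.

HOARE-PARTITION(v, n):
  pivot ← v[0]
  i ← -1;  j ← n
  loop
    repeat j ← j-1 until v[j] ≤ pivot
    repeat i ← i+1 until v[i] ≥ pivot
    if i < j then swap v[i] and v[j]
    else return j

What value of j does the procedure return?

pivot=9
j stops at 9 (8), i stops at 0 (9); swap ⇒ [8,1,15,10,12,7,5,14,6,9]
j stops at 8 (6), i stops at 2 (15); swap ⇒ [8,1,6,10,12,7,5,14,15,9]
j stops at 6 (5), i stops at 3 (10); swap ⇒ [8,1,6,5,12,7,10,14,15,9]
j stops at 5 (7), i stops at 4 (12); swap ⇒ [8,1,6,5,7,12,10,14,15,9]
j stops at 4, i stops at 5; i≥j ⇒ return 4. v=[8,1,6,5,7,12,10,14,15,9]

4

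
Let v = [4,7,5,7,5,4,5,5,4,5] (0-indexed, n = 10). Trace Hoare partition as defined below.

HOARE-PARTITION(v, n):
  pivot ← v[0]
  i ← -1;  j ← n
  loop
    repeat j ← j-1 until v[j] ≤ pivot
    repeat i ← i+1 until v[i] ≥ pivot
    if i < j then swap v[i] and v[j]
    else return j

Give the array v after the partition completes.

pivot = v[0] = 4; i = -1, j = 10
j→8 (v[8]=4≤4), i→0 (v[0]=4≥4); i<j, swap → [4,7,5,7,5,4,5,5,4,5]
j→5 (v[5]=4≤4), i→1 (v[1]=7≥4); i<j, swap → [4,4,5,7,5,7,5,5,4,5]
j→1, i→2; i≥j, return j=1. v = [4,4,5,7,5,7,5,5,4,5]

[4,4,5,7,5,7,5,5,4,5]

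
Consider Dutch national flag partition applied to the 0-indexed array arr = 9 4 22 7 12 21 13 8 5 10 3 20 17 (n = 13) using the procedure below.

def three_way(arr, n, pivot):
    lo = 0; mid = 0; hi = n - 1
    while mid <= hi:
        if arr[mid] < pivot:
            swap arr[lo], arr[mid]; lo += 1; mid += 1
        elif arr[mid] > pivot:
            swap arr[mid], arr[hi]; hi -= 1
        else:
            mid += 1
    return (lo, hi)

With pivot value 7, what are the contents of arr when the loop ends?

3 4 5 7 21 13 8 12 10 22 20 17 9

lo=0 mid=0 hi=12
9>7: swap(0,12), hi=11 ⇒ 17 4 22 7 12 21 13 8 5 10 3 20 9
17>7: swap(0,11), hi=10 ⇒ 20 4 22 7 12 21 13 8 5 10 3 17 9
20>7: swap(0,10), hi=9 ⇒ 3 4 22 7 12 21 13 8 5 10 20 17 9
3<7: swap(0,0), lo=1 mid=1 ⇒ 3 4 22 7 12 21 13 8 5 10 20 17 9
4<7: swap(1,1), lo=2 mid=2 ⇒ 3 4 22 7 12 21 13 8 5 10 20 17 9
22>7: swap(2,9), hi=8 ⇒ 3 4 10 7 12 21 13 8 5 22 20 17 9
10>7: swap(2,8), hi=7 ⇒ 3 4 5 7 12 21 13 8 10 22 20 17 9
5<7: swap(2,2), lo=3 mid=3 ⇒ 3 4 5 7 12 21 13 8 10 22 20 17 9
7=7: mid=4
12>7: swap(4,7), hi=6 ⇒ 3 4 5 7 8 21 13 12 10 22 20 17 9
8>7: swap(4,6), hi=5 ⇒ 3 4 5 7 13 21 8 12 10 22 20 17 9
13>7: swap(4,5), hi=4 ⇒ 3 4 5 7 21 13 8 12 10 22 20 17 9
21>7: swap(4,4), hi=3 ⇒ 3 4 5 7 21 13 8 12 10 22 20 17 9
done. lo=3 hi=3; arr=3 4 5 7 21 13 8 12 10 22 20 17 9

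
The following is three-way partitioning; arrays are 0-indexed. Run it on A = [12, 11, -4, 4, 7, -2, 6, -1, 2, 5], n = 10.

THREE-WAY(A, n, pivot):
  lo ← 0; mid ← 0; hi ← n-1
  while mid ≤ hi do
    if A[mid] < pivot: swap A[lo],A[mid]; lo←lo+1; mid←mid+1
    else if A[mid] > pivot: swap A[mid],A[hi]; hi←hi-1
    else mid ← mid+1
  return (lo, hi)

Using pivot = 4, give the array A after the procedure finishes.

[2, -1, -4, -2, 4, 6, 7, 11, 5, 12]

lo=0 mid=0 hi=9
12>4: swap(0,9), hi=8 ⇒ [5, 11, -4, 4, 7, -2, 6, -1, 2, 12]
5>4: swap(0,8), hi=7 ⇒ [2, 11, -4, 4, 7, -2, 6, -1, 5, 12]
2<4: swap(0,0), lo=1 mid=1 ⇒ [2, 11, -4, 4, 7, -2, 6, -1, 5, 12]
11>4: swap(1,7), hi=6 ⇒ [2, -1, -4, 4, 7, -2, 6, 11, 5, 12]
-1<4: swap(1,1), lo=2 mid=2 ⇒ [2, -1, -4, 4, 7, -2, 6, 11, 5, 12]
-4<4: swap(2,2), lo=3 mid=3 ⇒ [2, -1, -4, 4, 7, -2, 6, 11, 5, 12]
4=4: mid=4
7>4: swap(4,6), hi=5 ⇒ [2, -1, -4, 4, 6, -2, 7, 11, 5, 12]
6>4: swap(4,5), hi=4 ⇒ [2, -1, -4, 4, -2, 6, 7, 11, 5, 12]
-2<4: swap(3,4), lo=4 mid=5 ⇒ [2, -1, -4, -2, 4, 6, 7, 11, 5, 12]
done. lo=4 hi=4; A=[2, -1, -4, -2, 4, 6, 7, 11, 5, 12]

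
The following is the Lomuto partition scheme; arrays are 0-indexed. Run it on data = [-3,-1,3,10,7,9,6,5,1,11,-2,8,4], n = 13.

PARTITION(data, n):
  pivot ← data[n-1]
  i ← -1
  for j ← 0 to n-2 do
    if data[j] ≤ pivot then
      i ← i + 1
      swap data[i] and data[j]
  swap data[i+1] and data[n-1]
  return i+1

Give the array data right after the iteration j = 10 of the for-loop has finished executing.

[-3,-1,3,1,-2,9,6,5,10,11,7,8,4]

pivot = data[12] = 4; i = -1
j=0: data[0]=-3 ≤ 4 → i=0, swap data[0],data[0] (no change) → [-3,-1,3,10,7,9,6,5,1,11,-2,8,4]
j=1: data[1]=-1 ≤ 4 → i=1, swap data[1],data[1] (no change) → [-3,-1,3,10,7,9,6,5,1,11,-2,8,4]
j=2: data[2]=3 ≤ 4 → i=2, swap data[2],data[2] (no change) → [-3,-1,3,10,7,9,6,5,1,11,-2,8,4]
j=3: data[3]=10 > 4 → no swap
j=4: data[4]=7 > 4 → no swap
j=5: data[5]=9 > 4 → no swap
j=6: data[6]=6 > 4 → no swap
j=7: data[7]=5 > 4 → no swap
j=8: data[8]=1 ≤ 4 → i=3, swap data[3],data[8] → [-3,-1,3,1,7,9,6,5,10,11,-2,8,4]
j=9: data[9]=11 > 4 → no swap
j=10: data[10]=-2 ≤ 4 → i=4, swap data[4],data[10] → [-3,-1,3,1,-2,9,6,5,10,11,7,8,4]
(after j=10) data = [-3,-1,3,1,-2,9,6,5,10,11,7,8,4]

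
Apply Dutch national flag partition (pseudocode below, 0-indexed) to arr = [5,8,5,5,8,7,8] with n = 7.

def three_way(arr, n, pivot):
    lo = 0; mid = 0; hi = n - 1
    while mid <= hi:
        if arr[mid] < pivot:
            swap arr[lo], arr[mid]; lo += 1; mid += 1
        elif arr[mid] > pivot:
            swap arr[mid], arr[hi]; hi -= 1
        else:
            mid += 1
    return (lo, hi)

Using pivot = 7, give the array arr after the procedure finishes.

[5,5,5,7,8,8,8]

lo=0 mid=0 hi=6
5<7: swap(0,0), lo=1 mid=1 ⇒ [5,8,5,5,8,7,8]
8>7: swap(1,6), hi=5 ⇒ [5,8,5,5,8,7,8]
8>7: swap(1,5), hi=4 ⇒ [5,7,5,5,8,8,8]
7=7: mid=2
5<7: swap(1,2), lo=2 mid=3 ⇒ [5,5,7,5,8,8,8]
5<7: swap(2,3), lo=3 mid=4 ⇒ [5,5,5,7,8,8,8]
8>7: swap(4,4), hi=3 ⇒ [5,5,5,7,8,8,8]
done. lo=3 hi=3; arr=[5,5,5,7,8,8,8]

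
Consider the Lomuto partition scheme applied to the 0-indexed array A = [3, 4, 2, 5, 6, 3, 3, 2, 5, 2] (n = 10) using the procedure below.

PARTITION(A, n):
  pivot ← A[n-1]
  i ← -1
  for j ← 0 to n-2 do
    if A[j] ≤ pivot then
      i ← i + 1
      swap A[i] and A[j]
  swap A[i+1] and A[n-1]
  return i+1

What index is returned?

pivot=2, i=-1
j=0: 3>2, skip
j=1: 4>2, skip
j=2: 2≤2, i=0, swap(0,2) ⇒ [2, 4, 3, 5, 6, 3, 3, 2, 5, 2]
j=3: 5>2, skip
j=4: 6>2, skip
j=5: 3>2, skip
j=6: 3>2, skip
j=7: 2≤2, i=1, swap(1,7) ⇒ [2, 2, 3, 5, 6, 3, 3, 4, 5, 2]
j=8: 5>2, skip
swap(2,9) ⇒ [2, 2, 2, 5, 6, 3, 3, 4, 5, 3]; return 2

2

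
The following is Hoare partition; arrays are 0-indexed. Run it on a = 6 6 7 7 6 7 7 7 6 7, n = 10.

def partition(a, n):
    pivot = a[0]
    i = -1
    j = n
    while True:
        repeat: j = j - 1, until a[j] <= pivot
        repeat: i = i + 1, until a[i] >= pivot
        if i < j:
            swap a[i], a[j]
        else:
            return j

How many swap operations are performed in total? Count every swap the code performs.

2

pivot = a[0] = 6; i = -1, j = 10
j→8 (a[8]=6≤6), i→0 (a[0]=6≥6); i<j, swap → 6 6 7 7 6 7 7 7 6 7
j→4 (a[4]=6≤6), i→1 (a[1]=6≥6); i<j, swap → 6 6 7 7 6 7 7 7 6 7
j→1, i→2; i≥j, return j=1. a = 6 6 7 7 6 7 7 7 6 7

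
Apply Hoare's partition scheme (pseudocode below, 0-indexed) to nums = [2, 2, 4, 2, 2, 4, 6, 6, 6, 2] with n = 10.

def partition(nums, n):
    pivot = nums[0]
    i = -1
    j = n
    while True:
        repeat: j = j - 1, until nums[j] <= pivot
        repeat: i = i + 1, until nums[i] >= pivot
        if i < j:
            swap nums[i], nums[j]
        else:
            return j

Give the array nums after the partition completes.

[2, 2, 2, 4, 2, 4, 6, 6, 6, 2]

pivot = nums[0] = 2; i = -1, j = 10
j→9 (nums[9]=2≤2), i→0 (nums[0]=2≥2); i<j, swap → [2, 2, 4, 2, 2, 4, 6, 6, 6, 2]
j→4 (nums[4]=2≤2), i→1 (nums[1]=2≥2); i<j, swap → [2, 2, 4, 2, 2, 4, 6, 6, 6, 2]
j→3 (nums[3]=2≤2), i→2 (nums[2]=4≥2); i<j, swap → [2, 2, 2, 4, 2, 4, 6, 6, 6, 2]
j→2, i→3; i≥j, return j=2. nums = [2, 2, 2, 4, 2, 4, 6, 6, 6, 2]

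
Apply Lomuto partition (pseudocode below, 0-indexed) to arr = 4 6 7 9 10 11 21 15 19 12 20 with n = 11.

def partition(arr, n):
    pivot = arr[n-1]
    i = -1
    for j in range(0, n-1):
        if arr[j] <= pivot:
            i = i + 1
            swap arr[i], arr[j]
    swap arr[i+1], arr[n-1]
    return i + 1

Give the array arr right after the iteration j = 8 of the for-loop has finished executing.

4 6 7 9 10 11 15 19 21 12 20

pivot=20, i=-1
j=0: 4≤20, i=0, swap(0,0) ⇒ 4 6 7 9 10 11 21 15 19 12 20
j=1: 6≤20, i=1, swap(1,1) ⇒ 4 6 7 9 10 11 21 15 19 12 20
j=2: 7≤20, i=2, swap(2,2) ⇒ 4 6 7 9 10 11 21 15 19 12 20
j=3: 9≤20, i=3, swap(3,3) ⇒ 4 6 7 9 10 11 21 15 19 12 20
j=4: 10≤20, i=4, swap(4,4) ⇒ 4 6 7 9 10 11 21 15 19 12 20
j=5: 11≤20, i=5, swap(5,5) ⇒ 4 6 7 9 10 11 21 15 19 12 20
j=6: 21>20, skip
j=7: 15≤20, i=6, swap(6,7) ⇒ 4 6 7 9 10 11 15 21 19 12 20
j=8: 19≤20, i=7, swap(7,8) ⇒ 4 6 7 9 10 11 15 19 21 12 20
(after j=8) arr = 4 6 7 9 10 11 15 19 21 12 20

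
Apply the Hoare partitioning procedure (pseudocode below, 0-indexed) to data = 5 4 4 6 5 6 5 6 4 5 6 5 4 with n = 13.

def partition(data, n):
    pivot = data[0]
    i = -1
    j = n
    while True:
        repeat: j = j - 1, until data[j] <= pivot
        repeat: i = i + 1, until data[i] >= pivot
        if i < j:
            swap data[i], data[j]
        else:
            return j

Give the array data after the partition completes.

pivot = data[0] = 5; i = -1, j = 13
j→12 (data[12]=4≤5), i→0 (data[0]=5≥5); i<j, swap → 4 4 4 6 5 6 5 6 4 5 6 5 5
j→11 (data[11]=5≤5), i→3 (data[3]=6≥5); i<j, swap → 4 4 4 5 5 6 5 6 4 5 6 6 5
j→9 (data[9]=5≤5), i→4 (data[4]=5≥5); i<j, swap → 4 4 4 5 5 6 5 6 4 5 6 6 5
j→8 (data[8]=4≤5), i→5 (data[5]=6≥5); i<j, swap → 4 4 4 5 5 4 5 6 6 5 6 6 5
j→6, i→6; i≥j, return j=6. data = 4 4 4 5 5 4 5 6 6 5 6 6 5

4 4 4 5 5 4 5 6 6 5 6 6 5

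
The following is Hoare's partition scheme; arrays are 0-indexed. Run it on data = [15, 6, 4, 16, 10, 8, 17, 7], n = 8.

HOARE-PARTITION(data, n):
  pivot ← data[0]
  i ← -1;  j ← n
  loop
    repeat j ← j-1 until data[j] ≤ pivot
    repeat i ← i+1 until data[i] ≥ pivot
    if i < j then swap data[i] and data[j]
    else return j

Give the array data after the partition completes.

[7, 6, 4, 8, 10, 16, 17, 15]

pivot = data[0] = 15; i = -1, j = 8
j→7 (data[7]=7≤15), i→0 (data[0]=15≥15); i<j, swap → [7, 6, 4, 16, 10, 8, 17, 15]
j→5 (data[5]=8≤15), i→3 (data[3]=16≥15); i<j, swap → [7, 6, 4, 8, 10, 16, 17, 15]
j→4, i→5; i≥j, return j=4. data = [7, 6, 4, 8, 10, 16, 17, 15]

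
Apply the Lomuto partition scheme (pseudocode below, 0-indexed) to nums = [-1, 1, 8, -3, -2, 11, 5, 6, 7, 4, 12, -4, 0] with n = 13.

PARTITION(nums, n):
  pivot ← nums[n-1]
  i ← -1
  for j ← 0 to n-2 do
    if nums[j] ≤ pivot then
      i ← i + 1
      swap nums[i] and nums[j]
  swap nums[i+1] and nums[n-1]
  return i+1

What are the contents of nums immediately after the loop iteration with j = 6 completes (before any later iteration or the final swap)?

pivot=0, i=-1
j=0: -1≤0, i=0, swap(0,0) ⇒ [-1, 1, 8, -3, -2, 11, 5, 6, 7, 4, 12, -4, 0]
j=1: 1>0, skip
j=2: 8>0, skip
j=3: -3≤0, i=1, swap(1,3) ⇒ [-1, -3, 8, 1, -2, 11, 5, 6, 7, 4, 12, -4, 0]
j=4: -2≤0, i=2, swap(2,4) ⇒ [-1, -3, -2, 1, 8, 11, 5, 6, 7, 4, 12, -4, 0]
j=5: 11>0, skip
j=6: 5>0, skip
(after j=6) nums = [-1, -3, -2, 1, 8, 11, 5, 6, 7, 4, 12, -4, 0]

[-1, -3, -2, 1, 8, 11, 5, 6, 7, 4, 12, -4, 0]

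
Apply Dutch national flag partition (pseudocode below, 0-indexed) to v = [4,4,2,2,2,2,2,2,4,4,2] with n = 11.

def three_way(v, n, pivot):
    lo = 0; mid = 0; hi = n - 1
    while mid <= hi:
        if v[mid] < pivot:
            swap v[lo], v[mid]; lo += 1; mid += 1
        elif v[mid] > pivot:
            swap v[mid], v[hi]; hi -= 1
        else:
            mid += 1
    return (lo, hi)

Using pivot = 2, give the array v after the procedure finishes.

[2,2,2,2,2,2,2,4,4,4,4]

pivot = 2; lo=0, mid=0, hi=10
v[mid]=4>2: swap v[0],v[10]; hi=9 → [2,4,2,2,2,2,2,2,4,4,4]
v[mid]=2=2: mid=1
v[mid]=4>2: swap v[1],v[9]; hi=8 → [2,4,2,2,2,2,2,2,4,4,4]
v[mid]=4>2: swap v[1],v[8]; hi=7 → [2,4,2,2,2,2,2,2,4,4,4]
v[mid]=4>2: swap v[1],v[7]; hi=6 → [2,2,2,2,2,2,2,4,4,4,4]
v[mid]=2=2: mid=2
v[mid]=2=2: mid=3
v[mid]=2=2: mid=4
v[mid]=2=2: mid=5
v[mid]=2=2: mid=6
v[mid]=2=2: mid=7
end: lo=0, hi=6; v = [2,2,2,2,2,2,2,4,4,4,4]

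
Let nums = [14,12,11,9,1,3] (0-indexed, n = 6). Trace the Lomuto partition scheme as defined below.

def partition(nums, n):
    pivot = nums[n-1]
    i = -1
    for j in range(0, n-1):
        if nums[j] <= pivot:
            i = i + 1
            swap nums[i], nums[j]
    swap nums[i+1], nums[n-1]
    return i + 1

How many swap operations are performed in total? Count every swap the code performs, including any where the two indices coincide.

pivot=3, i=-1
j=0: 14>3, skip
j=1: 12>3, skip
j=2: 11>3, skip
j=3: 9>3, skip
j=4: 1≤3, i=0, swap(0,4) ⇒ [1,12,11,9,14,3]
swap(1,5) ⇒ [1,3,11,9,14,12]; return 1

2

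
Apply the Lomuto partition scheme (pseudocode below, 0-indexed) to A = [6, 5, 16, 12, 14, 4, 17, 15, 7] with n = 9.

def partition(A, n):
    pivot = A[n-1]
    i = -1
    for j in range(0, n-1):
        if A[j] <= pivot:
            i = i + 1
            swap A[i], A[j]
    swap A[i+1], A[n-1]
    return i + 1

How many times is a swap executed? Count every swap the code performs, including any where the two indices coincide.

4

pivot=7, i=-1
j=0: 6≤7, i=0, swap(0,0) ⇒ [6, 5, 16, 12, 14, 4, 17, 15, 7]
j=1: 5≤7, i=1, swap(1,1) ⇒ [6, 5, 16, 12, 14, 4, 17, 15, 7]
j=2: 16>7, skip
j=3: 12>7, skip
j=4: 14>7, skip
j=5: 4≤7, i=2, swap(2,5) ⇒ [6, 5, 4, 12, 14, 16, 17, 15, 7]
j=6: 17>7, skip
j=7: 15>7, skip
swap(3,8) ⇒ [6, 5, 4, 7, 14, 16, 17, 15, 12]; return 3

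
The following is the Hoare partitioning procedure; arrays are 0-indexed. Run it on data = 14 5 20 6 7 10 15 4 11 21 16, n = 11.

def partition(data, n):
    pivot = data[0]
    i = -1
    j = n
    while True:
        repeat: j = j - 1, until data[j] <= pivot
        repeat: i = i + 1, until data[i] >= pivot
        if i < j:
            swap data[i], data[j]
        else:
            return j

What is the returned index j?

5

pivot=14
j stops at 8 (11), i stops at 0 (14); swap ⇒ 11 5 20 6 7 10 15 4 14 21 16
j stops at 7 (4), i stops at 2 (20); swap ⇒ 11 5 4 6 7 10 15 20 14 21 16
j stops at 5, i stops at 6; i≥j ⇒ return 5. data=11 5 4 6 7 10 15 20 14 21 16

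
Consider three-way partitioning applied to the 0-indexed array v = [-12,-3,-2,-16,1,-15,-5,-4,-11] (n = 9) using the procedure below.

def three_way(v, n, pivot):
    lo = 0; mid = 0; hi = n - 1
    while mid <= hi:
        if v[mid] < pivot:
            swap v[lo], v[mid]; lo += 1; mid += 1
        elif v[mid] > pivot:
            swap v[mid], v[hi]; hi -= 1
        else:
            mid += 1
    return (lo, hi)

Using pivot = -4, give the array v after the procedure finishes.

lo=0 mid=0 hi=8
-12<-4: swap(0,0), lo=1 mid=1 ⇒ [-12,-3,-2,-16,1,-15,-5,-4,-11]
-3>-4: swap(1,8), hi=7 ⇒ [-12,-11,-2,-16,1,-15,-5,-4,-3]
-11<-4: swap(1,1), lo=2 mid=2 ⇒ [-12,-11,-2,-16,1,-15,-5,-4,-3]
-2>-4: swap(2,7), hi=6 ⇒ [-12,-11,-4,-16,1,-15,-5,-2,-3]
-4=-4: mid=3
-16<-4: swap(2,3), lo=3 mid=4 ⇒ [-12,-11,-16,-4,1,-15,-5,-2,-3]
1>-4: swap(4,6), hi=5 ⇒ [-12,-11,-16,-4,-5,-15,1,-2,-3]
-5<-4: swap(3,4), lo=4 mid=5 ⇒ [-12,-11,-16,-5,-4,-15,1,-2,-3]
-15<-4: swap(4,5), lo=5 mid=6 ⇒ [-12,-11,-16,-5,-15,-4,1,-2,-3]
done. lo=5 hi=5; v=[-12,-11,-16,-5,-15,-4,1,-2,-3]

[-12,-11,-16,-5,-15,-4,1,-2,-3]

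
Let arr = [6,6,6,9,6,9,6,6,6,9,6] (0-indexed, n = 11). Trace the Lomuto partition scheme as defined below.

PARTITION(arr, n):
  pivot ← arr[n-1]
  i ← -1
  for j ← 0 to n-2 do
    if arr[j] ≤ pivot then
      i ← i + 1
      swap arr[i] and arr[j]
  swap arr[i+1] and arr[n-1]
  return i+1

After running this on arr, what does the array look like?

pivot=6, i=-1
j=0: 6≤6, i=0, swap(0,0) ⇒ [6,6,6,9,6,9,6,6,6,9,6]
j=1: 6≤6, i=1, swap(1,1) ⇒ [6,6,6,9,6,9,6,6,6,9,6]
j=2: 6≤6, i=2, swap(2,2) ⇒ [6,6,6,9,6,9,6,6,6,9,6]
j=3: 9>6, skip
j=4: 6≤6, i=3, swap(3,4) ⇒ [6,6,6,6,9,9,6,6,6,9,6]
j=5: 9>6, skip
j=6: 6≤6, i=4, swap(4,6) ⇒ [6,6,6,6,6,9,9,6,6,9,6]
j=7: 6≤6, i=5, swap(5,7) ⇒ [6,6,6,6,6,6,9,9,6,9,6]
j=8: 6≤6, i=6, swap(6,8) ⇒ [6,6,6,6,6,6,6,9,9,9,6]
j=9: 9>6, skip
swap(7,10) ⇒ [6,6,6,6,6,6,6,6,9,9,9]; return 7

[6,6,6,6,6,6,6,6,9,9,9]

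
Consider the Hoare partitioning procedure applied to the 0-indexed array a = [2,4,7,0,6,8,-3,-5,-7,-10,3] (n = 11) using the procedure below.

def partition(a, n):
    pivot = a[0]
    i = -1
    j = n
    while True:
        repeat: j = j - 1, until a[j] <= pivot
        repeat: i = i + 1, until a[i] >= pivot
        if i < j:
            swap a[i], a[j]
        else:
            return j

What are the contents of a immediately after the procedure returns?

pivot = a[0] = 2; i = -1, j = 11
j→9 (a[9]=-10≤2), i→0 (a[0]=2≥2); i<j, swap → [-10,4,7,0,6,8,-3,-5,-7,2,3]
j→8 (a[8]=-7≤2), i→1 (a[1]=4≥2); i<j, swap → [-10,-7,7,0,6,8,-3,-5,4,2,3]
j→7 (a[7]=-5≤2), i→2 (a[2]=7≥2); i<j, swap → [-10,-7,-5,0,6,8,-3,7,4,2,3]
j→6 (a[6]=-3≤2), i→4 (a[4]=6≥2); i<j, swap → [-10,-7,-5,0,-3,8,6,7,4,2,3]
j→4, i→5; i≥j, return j=4. a = [-10,-7,-5,0,-3,8,6,7,4,2,3]

[-10,-7,-5,0,-3,8,6,7,4,2,3]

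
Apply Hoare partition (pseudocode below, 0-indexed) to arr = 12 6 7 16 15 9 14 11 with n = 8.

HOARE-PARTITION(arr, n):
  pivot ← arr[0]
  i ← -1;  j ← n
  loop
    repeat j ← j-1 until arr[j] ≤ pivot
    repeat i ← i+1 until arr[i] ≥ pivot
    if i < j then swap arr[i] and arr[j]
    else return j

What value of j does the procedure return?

3

pivot=12
j stops at 7 (11), i stops at 0 (12); swap ⇒ 11 6 7 16 15 9 14 12
j stops at 5 (9), i stops at 3 (16); swap ⇒ 11 6 7 9 15 16 14 12
j stops at 3, i stops at 4; i≥j ⇒ return 3. arr=11 6 7 9 15 16 14 12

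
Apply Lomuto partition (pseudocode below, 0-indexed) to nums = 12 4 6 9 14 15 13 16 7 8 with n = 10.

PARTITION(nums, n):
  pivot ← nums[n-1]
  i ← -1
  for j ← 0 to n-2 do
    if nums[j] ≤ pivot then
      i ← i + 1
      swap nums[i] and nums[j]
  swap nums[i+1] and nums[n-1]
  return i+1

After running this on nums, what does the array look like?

pivot=8, i=-1
j=0: 12>8, skip
j=1: 4≤8, i=0, swap(0,1) ⇒ 4 12 6 9 14 15 13 16 7 8
j=2: 6≤8, i=1, swap(1,2) ⇒ 4 6 12 9 14 15 13 16 7 8
j=3: 9>8, skip
j=4: 14>8, skip
j=5: 15>8, skip
j=6: 13>8, skip
j=7: 16>8, skip
j=8: 7≤8, i=2, swap(2,8) ⇒ 4 6 7 9 14 15 13 16 12 8
swap(3,9) ⇒ 4 6 7 8 14 15 13 16 12 9; return 3

4 6 7 8 14 15 13 16 12 9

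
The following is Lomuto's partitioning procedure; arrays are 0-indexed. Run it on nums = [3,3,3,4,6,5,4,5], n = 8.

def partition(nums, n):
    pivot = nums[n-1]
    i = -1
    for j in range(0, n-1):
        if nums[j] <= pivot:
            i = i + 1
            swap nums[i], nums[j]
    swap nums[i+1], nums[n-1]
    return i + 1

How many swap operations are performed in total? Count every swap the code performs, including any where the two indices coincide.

pivot = nums[7] = 5; i = -1
j=0: nums[0]=3 ≤ 5 → i=0, swap nums[0],nums[0] (no change) → [3,3,3,4,6,5,4,5]
j=1: nums[1]=3 ≤ 5 → i=1, swap nums[1],nums[1] (no change) → [3,3,3,4,6,5,4,5]
j=2: nums[2]=3 ≤ 5 → i=2, swap nums[2],nums[2] (no change) → [3,3,3,4,6,5,4,5]
j=3: nums[3]=4 ≤ 5 → i=3, swap nums[3],nums[3] (no change) → [3,3,3,4,6,5,4,5]
j=4: nums[4]=6 > 5 → no swap
j=5: nums[5]=5 ≤ 5 → i=4, swap nums[4],nums[5] → [3,3,3,4,5,6,4,5]
j=6: nums[6]=4 ≤ 5 → i=5, swap nums[5],nums[6] → [3,3,3,4,5,4,6,5]
final swap nums[6],nums[7] → [3,3,3,4,5,4,5,6]; return 6

7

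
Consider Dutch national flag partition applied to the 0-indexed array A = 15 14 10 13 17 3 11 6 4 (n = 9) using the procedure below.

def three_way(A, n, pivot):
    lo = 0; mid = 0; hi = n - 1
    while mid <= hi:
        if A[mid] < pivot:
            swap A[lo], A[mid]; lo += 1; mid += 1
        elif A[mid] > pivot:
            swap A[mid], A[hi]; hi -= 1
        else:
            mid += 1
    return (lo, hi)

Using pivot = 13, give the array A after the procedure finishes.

4 6 10 11 3 13 17 14 15

pivot = 13; lo=0, mid=0, hi=8
A[mid]=15>13: swap A[0],A[8]; hi=7 → 4 14 10 13 17 3 11 6 15
A[mid]=4<13: swap A[0],A[0]; lo=1,mid=1 → 4 14 10 13 17 3 11 6 15
A[mid]=14>13: swap A[1],A[7]; hi=6 → 4 6 10 13 17 3 11 14 15
A[mid]=6<13: swap A[1],A[1]; lo=2,mid=2 → 4 6 10 13 17 3 11 14 15
A[mid]=10<13: swap A[2],A[2]; lo=3,mid=3 → 4 6 10 13 17 3 11 14 15
A[mid]=13=13: mid=4
A[mid]=17>13: swap A[4],A[6]; hi=5 → 4 6 10 13 11 3 17 14 15
A[mid]=11<13: swap A[3],A[4]; lo=4,mid=5 → 4 6 10 11 13 3 17 14 15
A[mid]=3<13: swap A[4],A[5]; lo=5,mid=6 → 4 6 10 11 3 13 17 14 15
end: lo=5, hi=5; A = 4 6 10 11 3 13 17 14 15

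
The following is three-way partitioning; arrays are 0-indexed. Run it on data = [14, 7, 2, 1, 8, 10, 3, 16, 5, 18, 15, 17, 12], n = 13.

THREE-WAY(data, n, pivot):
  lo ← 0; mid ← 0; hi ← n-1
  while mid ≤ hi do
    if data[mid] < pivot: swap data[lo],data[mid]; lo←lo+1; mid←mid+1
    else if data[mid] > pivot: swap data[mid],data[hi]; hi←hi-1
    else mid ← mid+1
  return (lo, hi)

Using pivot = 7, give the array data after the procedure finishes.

[5, 2, 1, 3, 7, 10, 16, 8, 18, 15, 17, 12, 14]

pivot = 7; lo=0, mid=0, hi=12
data[mid]=14>7: swap data[0],data[12]; hi=11 → [12, 7, 2, 1, 8, 10, 3, 16, 5, 18, 15, 17, 14]
data[mid]=12>7: swap data[0],data[11]; hi=10 → [17, 7, 2, 1, 8, 10, 3, 16, 5, 18, 15, 12, 14]
data[mid]=17>7: swap data[0],data[10]; hi=9 → [15, 7, 2, 1, 8, 10, 3, 16, 5, 18, 17, 12, 14]
data[mid]=15>7: swap data[0],data[9]; hi=8 → [18, 7, 2, 1, 8, 10, 3, 16, 5, 15, 17, 12, 14]
data[mid]=18>7: swap data[0],data[8]; hi=7 → [5, 7, 2, 1, 8, 10, 3, 16, 18, 15, 17, 12, 14]
data[mid]=5<7: swap data[0],data[0]; lo=1,mid=1 → [5, 7, 2, 1, 8, 10, 3, 16, 18, 15, 17, 12, 14]
data[mid]=7=7: mid=2
data[mid]=2<7: swap data[1],data[2]; lo=2,mid=3 → [5, 2, 7, 1, 8, 10, 3, 16, 18, 15, 17, 12, 14]
data[mid]=1<7: swap data[2],data[3]; lo=3,mid=4 → [5, 2, 1, 7, 8, 10, 3, 16, 18, 15, 17, 12, 14]
data[mid]=8>7: swap data[4],data[7]; hi=6 → [5, 2, 1, 7, 16, 10, 3, 8, 18, 15, 17, 12, 14]
data[mid]=16>7: swap data[4],data[6]; hi=5 → [5, 2, 1, 7, 3, 10, 16, 8, 18, 15, 17, 12, 14]
data[mid]=3<7: swap data[3],data[4]; lo=4,mid=5 → [5, 2, 1, 3, 7, 10, 16, 8, 18, 15, 17, 12, 14]
data[mid]=10>7: swap data[5],data[5]; hi=4 → [5, 2, 1, 3, 7, 10, 16, 8, 18, 15, 17, 12, 14]
end: lo=4, hi=4; data = [5, 2, 1, 3, 7, 10, 16, 8, 18, 15, 17, 12, 14]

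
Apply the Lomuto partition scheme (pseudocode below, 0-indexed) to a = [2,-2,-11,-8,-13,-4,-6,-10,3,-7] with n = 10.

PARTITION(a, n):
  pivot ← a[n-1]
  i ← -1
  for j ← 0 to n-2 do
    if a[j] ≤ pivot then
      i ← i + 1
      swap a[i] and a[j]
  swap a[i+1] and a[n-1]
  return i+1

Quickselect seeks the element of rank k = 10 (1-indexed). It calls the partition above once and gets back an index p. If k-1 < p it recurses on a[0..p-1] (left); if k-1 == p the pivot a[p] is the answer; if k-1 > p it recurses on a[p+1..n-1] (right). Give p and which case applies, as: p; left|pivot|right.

4; right

pivot = a[9] = -7; i = -1
j=0: a[0]=2 > -7 → no swap
j=1: a[1]=-2 > -7 → no swap
j=2: a[2]=-11 ≤ -7 → i=0, swap a[0],a[2] → [-11,-2,2,-8,-13,-4,-6,-10,3,-7]
j=3: a[3]=-8 ≤ -7 → i=1, swap a[1],a[3] → [-11,-8,2,-2,-13,-4,-6,-10,3,-7]
j=4: a[4]=-13 ≤ -7 → i=2, swap a[2],a[4] → [-11,-8,-13,-2,2,-4,-6,-10,3,-7]
j=5: a[5]=-4 > -7 → no swap
j=6: a[6]=-6 > -7 → no swap
j=7: a[7]=-10 ≤ -7 → i=3, swap a[3],a[7] → [-11,-8,-13,-10,2,-4,-6,-2,3,-7]
j=8: a[8]=3 > -7 → no swap
final swap a[4],a[9] → [-11,-8,-13,-10,-7,-4,-6,-2,3,2]; return 4
p = 4; k-1 = 9 > 4 ⇒ right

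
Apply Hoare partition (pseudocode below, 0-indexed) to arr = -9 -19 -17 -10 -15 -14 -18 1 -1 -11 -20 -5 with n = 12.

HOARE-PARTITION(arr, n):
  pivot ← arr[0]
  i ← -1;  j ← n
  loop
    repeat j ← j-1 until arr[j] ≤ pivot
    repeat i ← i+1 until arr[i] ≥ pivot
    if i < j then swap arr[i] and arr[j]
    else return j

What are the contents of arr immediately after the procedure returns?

pivot = arr[0] = -9; i = -1, j = 12
j→10 (arr[10]=-20≤-9), i→0 (arr[0]=-9≥-9); i<j, swap → -20 -19 -17 -10 -15 -14 -18 1 -1 -11 -9 -5
j→9 (arr[9]=-11≤-9), i→7 (arr[7]=1≥-9); i<j, swap → -20 -19 -17 -10 -15 -14 -18 -11 -1 1 -9 -5
j→7, i→8; i≥j, return j=7. arr = -20 -19 -17 -10 -15 -14 -18 -11 -1 1 -9 -5

-20 -19 -17 -10 -15 -14 -18 -11 -1 1 -9 -5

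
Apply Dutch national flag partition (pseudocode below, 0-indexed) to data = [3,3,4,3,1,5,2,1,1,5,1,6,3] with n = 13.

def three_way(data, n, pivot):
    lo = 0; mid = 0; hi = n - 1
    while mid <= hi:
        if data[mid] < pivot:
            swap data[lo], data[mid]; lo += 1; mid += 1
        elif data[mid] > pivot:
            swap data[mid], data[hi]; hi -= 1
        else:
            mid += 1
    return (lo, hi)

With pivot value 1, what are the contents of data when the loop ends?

[1,1,1,1,5,2,3,4,5,3,6,3,3]

lo=0 mid=0 hi=12
3>1: swap(0,12), hi=11 ⇒ [3,3,4,3,1,5,2,1,1,5,1,6,3]
3>1: swap(0,11), hi=10 ⇒ [6,3,4,3,1,5,2,1,1,5,1,3,3]
6>1: swap(0,10), hi=9 ⇒ [1,3,4,3,1,5,2,1,1,5,6,3,3]
1=1: mid=1
3>1: swap(1,9), hi=8 ⇒ [1,5,4,3,1,5,2,1,1,3,6,3,3]
5>1: swap(1,8), hi=7 ⇒ [1,1,4,3,1,5,2,1,5,3,6,3,3]
1=1: mid=2
4>1: swap(2,7), hi=6 ⇒ [1,1,1,3,1,5,2,4,5,3,6,3,3]
1=1: mid=3
3>1: swap(3,6), hi=5 ⇒ [1,1,1,2,1,5,3,4,5,3,6,3,3]
2>1: swap(3,5), hi=4 ⇒ [1,1,1,5,1,2,3,4,5,3,6,3,3]
5>1: swap(3,4), hi=3 ⇒ [1,1,1,1,5,2,3,4,5,3,6,3,3]
1=1: mid=4
done. lo=0 hi=3; data=[1,1,1,1,5,2,3,4,5,3,6,3,3]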